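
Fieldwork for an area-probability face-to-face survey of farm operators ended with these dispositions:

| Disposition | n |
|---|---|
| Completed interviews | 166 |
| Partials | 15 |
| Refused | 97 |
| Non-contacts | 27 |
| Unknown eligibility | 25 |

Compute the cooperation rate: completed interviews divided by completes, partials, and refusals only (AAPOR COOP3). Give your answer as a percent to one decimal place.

Numerator = 166
Denom = 166 + 15 + 97 = 278
COOP3 = 166 / 278 = 0.5971

59.7%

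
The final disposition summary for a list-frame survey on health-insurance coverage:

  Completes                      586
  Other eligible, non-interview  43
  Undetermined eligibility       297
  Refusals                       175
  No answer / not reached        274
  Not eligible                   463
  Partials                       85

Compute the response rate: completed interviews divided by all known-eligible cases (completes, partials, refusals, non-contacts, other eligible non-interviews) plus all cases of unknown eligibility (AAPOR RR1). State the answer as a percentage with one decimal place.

Numerator → 586
Base → 586 + 85 + 175 + 274 + 43 + 297 = 1460
RR1 = 586 / 1460 = 0.4014

40.1%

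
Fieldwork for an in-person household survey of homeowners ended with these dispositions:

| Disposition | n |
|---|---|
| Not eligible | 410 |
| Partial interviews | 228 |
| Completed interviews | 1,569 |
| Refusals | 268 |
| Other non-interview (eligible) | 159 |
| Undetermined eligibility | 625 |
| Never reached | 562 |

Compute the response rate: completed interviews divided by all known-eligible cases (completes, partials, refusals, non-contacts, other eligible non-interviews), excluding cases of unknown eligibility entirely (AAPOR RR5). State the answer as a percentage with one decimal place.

Num: 1569
Base: 1569 + 228 + 268 + 562 + 159 = 2786
RR5 = 1569 / 2786 = 0.5632

56.3%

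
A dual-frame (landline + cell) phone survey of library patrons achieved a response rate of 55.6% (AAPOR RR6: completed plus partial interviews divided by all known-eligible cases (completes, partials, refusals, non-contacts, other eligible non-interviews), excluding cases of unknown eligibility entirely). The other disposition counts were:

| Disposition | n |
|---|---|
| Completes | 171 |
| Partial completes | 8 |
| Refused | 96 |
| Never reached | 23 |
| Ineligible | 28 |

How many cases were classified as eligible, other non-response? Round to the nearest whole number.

24

Num → 171 + 8 = 179
RR6 = 179 / D = 0.556
D = 179 / 0.556 = 321.9
Remaining denominator categories sum to 298
eligible, other non-response = 321.9 − 298 ≈ 24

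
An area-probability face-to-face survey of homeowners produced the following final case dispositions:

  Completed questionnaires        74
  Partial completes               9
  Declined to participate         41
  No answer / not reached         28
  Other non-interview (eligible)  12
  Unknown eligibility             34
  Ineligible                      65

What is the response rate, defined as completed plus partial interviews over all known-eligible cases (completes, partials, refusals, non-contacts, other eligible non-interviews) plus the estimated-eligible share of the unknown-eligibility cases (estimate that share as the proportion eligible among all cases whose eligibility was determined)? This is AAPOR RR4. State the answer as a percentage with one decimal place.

44.1%

Top = 74 + 9 = 83
Eligible (known) = 74 + 9 + 41 + 28 + 12 = 164
e = 164 / (164 + 65) = 164 / 229 = 0.7162
Eligible share of unknowns = 0.7162 × 34 = 24.35
Base = 164 + 24.35 = 188.35
RR4 = 83 / 188.35 = 0.4407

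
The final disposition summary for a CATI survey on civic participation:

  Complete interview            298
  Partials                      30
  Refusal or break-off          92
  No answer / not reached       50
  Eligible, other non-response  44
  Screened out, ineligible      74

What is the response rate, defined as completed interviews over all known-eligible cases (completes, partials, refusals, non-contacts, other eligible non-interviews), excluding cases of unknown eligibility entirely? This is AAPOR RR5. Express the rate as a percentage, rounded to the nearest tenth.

58.0%

Numerator = 298
Denom = 298 + 30 + 92 + 50 + 44 = 514
RR5 = 298 / 514 = 0.5798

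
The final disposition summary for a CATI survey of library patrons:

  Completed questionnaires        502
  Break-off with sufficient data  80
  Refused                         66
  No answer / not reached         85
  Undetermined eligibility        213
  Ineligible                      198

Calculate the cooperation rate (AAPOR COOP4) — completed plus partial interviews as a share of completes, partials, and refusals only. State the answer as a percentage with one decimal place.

89.8%

Numerator = 502 + 80 = 582
Base = 502 + 80 + 66 = 648
COOP4 = 582 / 648 = 0.8981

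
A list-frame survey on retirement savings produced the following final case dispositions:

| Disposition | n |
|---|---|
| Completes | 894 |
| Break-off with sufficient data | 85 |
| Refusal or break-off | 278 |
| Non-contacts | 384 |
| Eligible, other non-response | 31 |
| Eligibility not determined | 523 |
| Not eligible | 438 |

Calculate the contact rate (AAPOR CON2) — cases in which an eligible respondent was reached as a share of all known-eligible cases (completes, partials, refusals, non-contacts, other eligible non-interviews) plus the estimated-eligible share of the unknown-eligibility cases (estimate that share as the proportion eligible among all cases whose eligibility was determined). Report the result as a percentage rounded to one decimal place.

Top = 894 + 85 + 278 + 31 = 1288
Determined eligible = 894 + 85 + 278 + 384 + 31 = 1672
e = 1672 / (1672 + 438) = 1672 / 2110 = 0.7924
Estimated eligible among unknowns = 0.7924 × 523 = 414.43
Denom = 1672 + 414.43 = 2086.43
CON2 = 1288 / 2086.43 = 0.6173

61.7%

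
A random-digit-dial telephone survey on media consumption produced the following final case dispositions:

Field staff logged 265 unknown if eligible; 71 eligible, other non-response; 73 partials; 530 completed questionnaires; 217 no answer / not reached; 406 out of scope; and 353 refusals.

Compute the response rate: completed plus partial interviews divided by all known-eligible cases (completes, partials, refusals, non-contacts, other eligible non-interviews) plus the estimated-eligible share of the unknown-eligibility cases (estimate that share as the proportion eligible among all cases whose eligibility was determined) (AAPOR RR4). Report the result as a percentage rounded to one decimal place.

41.8%

Num → 530 + 73 = 603
Determined eligible → 530 + 73 + 353 + 217 + 71 = 1244
e = 1244 / (1244 + 406) = 1244 / 1650 = 0.7539
e × U → 0.7539 × 265 = 199.78
Base → 1244 + 199.78 = 1443.78
RR4 = 603 / 1443.78 = 0.4177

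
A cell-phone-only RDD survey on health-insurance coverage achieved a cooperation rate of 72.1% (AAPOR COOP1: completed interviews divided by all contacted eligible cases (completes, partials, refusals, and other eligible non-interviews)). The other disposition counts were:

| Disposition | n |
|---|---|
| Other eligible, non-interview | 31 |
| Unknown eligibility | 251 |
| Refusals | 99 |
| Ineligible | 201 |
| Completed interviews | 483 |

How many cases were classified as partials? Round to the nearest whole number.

COOP1 = 483 / D = 0.721
D = 483 / 0.721 = 669.9
Remaining denominator categories sum to 613
partials = 669.9 − 613 ≈ 57

57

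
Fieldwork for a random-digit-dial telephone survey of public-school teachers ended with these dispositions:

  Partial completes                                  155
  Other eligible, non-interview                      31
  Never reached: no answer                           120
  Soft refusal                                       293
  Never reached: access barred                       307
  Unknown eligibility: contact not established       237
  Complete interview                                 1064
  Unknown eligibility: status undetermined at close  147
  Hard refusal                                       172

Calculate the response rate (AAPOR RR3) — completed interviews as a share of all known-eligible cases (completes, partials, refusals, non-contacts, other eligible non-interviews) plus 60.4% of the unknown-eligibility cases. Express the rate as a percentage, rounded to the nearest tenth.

44.8%

Refused = 172 + 293 = 465
No contact after all attempts = 120 + 307 = 427
Undetermined eligibility = 237 + 147 = 384
Top = 1064
Eligible (known) = 1064 + 155 + 465 + 427 + 31 = 2142
e × U = 0.6040 × 384 = 231.94
Denom = 2142 + 231.94 = 2373.94
RR3 = 1064 / 2373.94 = 0.4482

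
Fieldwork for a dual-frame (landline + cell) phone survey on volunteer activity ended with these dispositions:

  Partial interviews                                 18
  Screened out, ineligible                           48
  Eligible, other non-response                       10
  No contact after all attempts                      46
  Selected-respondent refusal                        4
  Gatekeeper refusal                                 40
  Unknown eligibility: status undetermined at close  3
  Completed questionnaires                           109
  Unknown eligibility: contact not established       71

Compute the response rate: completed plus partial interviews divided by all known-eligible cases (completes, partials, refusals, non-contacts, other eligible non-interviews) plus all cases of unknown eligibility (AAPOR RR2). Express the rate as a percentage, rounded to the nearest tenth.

42.2%

Refused = 40 + 4 = 44
Unknown if eligible = 71 + 3 = 74
Num = 109 + 18 = 127
Denom = 109 + 18 + 44 + 46 + 10 + 74 = 301
RR2 = 127 / 301 = 0.4219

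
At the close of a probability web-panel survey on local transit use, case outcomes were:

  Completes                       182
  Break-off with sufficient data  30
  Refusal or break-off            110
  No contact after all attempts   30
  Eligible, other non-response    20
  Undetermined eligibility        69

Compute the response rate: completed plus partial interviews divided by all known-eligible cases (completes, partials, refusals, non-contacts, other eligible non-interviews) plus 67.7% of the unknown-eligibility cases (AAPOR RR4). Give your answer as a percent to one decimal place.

Numerator = 182 + 30 = 212
Determined eligible = 182 + 30 + 110 + 30 + 20 = 372
e × U = 0.6770 × 69 = 46.71
Denom = 372 + 46.71 = 418.71
RR4 = 212 / 418.71 = 0.5063

50.6%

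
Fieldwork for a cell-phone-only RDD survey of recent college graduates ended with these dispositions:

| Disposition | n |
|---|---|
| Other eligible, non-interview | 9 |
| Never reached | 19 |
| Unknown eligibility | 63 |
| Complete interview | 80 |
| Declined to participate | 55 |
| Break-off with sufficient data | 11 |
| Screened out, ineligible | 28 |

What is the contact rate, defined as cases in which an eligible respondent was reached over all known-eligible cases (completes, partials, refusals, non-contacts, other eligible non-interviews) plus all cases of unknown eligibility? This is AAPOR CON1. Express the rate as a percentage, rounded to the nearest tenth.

Num: 80 + 11 + 55 + 9 = 155
Base: 80 + 11 + 55 + 19 + 9 + 63 = 237
CON1 = 155 / 237 = 0.6540

65.4%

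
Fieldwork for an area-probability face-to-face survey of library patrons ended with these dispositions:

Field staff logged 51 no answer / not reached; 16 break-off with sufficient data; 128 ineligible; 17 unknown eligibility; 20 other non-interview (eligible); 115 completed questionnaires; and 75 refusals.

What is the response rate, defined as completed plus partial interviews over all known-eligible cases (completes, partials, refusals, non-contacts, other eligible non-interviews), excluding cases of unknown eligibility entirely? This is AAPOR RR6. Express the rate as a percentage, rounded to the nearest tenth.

47.3%

Num → 115 + 16 = 131
Denominator → 115 + 16 + 75 + 51 + 20 = 277
RR6 = 131 / 277 = 0.4729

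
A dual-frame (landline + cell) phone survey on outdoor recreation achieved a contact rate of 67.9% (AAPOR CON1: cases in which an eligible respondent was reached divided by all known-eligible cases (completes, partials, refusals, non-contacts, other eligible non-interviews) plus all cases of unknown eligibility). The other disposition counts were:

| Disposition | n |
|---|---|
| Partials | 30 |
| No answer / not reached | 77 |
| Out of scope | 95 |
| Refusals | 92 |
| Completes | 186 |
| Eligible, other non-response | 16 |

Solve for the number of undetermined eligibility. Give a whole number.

Num → 186 + 30 + 92 + 16 = 324
CON1 = 324 / D = 0.679
D = 324 / 0.679 = 477.2
Other denominator terms total 401
undetermined eligibility = 477.2 − 401 ≈ 76

76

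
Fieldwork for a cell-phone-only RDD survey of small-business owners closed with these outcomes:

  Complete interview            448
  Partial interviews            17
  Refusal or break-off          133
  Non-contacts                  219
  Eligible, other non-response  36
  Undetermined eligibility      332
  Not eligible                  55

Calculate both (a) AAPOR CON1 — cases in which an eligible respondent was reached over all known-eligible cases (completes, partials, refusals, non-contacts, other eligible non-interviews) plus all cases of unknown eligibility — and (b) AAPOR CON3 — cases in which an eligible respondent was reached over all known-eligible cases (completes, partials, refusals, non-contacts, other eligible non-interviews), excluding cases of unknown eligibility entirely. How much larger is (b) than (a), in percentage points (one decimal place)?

Num = 448 + 17 + 133 + 36 = 634
Denominator = 448 + 17 + 133 + 219 + 36 + 332 = 1185
CON1 = 634 / 1185 = 0.5350
Denominator = 448 + 17 + 133 + 219 + 36 = 853
CON3 = 634 / 853 = 0.7433
Difference = 74.33 − 53.50 = 20.83 percentage points

20.8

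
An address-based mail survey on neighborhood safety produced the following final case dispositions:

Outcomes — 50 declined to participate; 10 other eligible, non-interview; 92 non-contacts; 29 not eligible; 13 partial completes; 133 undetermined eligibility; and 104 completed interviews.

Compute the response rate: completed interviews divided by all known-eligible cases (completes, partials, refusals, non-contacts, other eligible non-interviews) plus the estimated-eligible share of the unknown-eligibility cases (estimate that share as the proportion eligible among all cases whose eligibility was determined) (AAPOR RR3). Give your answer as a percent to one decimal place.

Top = 104
Known eligible = 104 + 13 + 50 + 92 + 10 = 269
e = 269 / (269 + 29) = 269 / 298 = 0.9027
e × U = 0.9027 × 133 = 120.06
Denominator = 269 + 120.06 = 389.06
RR3 = 104 / 389.06 = 0.2673

26.7%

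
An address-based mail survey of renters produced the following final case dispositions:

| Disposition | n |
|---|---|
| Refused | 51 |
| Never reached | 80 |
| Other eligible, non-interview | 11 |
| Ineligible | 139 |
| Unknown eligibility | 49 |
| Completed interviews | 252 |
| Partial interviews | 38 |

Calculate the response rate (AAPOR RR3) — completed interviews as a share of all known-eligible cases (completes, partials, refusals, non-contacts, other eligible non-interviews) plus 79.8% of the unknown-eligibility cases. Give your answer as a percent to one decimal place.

Numerator = 252
Known eligible = 252 + 38 + 51 + 80 + 11 = 432
Eligible share of unknowns = 0.7980 × 49 = 39.10
Base = 432 + 39.10 = 471.10
RR3 = 252 / 471.10 = 0.5349

53.5%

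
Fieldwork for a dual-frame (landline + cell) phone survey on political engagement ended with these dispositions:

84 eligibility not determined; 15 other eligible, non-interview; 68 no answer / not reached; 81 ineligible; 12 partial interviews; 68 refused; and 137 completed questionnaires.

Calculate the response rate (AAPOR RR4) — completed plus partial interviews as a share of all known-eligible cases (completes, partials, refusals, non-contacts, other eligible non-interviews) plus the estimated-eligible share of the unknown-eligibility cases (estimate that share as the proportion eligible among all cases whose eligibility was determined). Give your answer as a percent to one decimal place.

Top = 137 + 12 = 149
Known eligible = 137 + 12 + 68 + 68 + 15 = 300
e = 300 / (300 + 81) = 300 / 381 = 0.7874
e × U = 0.7874 × 84 = 66.14
Denominator = 300 + 66.14 = 366.14
RR4 = 149 / 366.14 = 0.4069

40.7%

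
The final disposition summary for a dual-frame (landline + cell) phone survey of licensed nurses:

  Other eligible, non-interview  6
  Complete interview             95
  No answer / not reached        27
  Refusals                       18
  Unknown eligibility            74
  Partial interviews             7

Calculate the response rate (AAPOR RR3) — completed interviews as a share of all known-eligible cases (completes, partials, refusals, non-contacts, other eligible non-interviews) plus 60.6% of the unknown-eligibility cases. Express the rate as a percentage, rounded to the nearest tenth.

Top → 95
Known eligible → 95 + 7 + 18 + 27 + 6 = 153
e × U → 0.6060 × 74 = 44.84
Base → 153 + 44.84 = 197.84
RR3 = 95 / 197.84 = 0.4802

48.0%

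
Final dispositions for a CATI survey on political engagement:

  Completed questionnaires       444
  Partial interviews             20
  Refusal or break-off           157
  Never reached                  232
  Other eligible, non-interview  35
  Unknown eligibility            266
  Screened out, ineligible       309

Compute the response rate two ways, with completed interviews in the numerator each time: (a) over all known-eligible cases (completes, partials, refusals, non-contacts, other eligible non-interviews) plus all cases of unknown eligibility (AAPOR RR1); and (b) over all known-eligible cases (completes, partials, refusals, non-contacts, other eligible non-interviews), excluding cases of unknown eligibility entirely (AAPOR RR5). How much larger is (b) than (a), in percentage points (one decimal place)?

11.5

Top: 444
Denominator: 444 + 20 + 157 + 232 + 35 + 266 = 1154
RR1 = 444 / 1154 = 0.3847
Denominator: 444 + 20 + 157 + 232 + 35 = 888
RR5 = 444 / 888 = 0.5000
Difference = 50.00 − 38.47 = 11.53 percentage points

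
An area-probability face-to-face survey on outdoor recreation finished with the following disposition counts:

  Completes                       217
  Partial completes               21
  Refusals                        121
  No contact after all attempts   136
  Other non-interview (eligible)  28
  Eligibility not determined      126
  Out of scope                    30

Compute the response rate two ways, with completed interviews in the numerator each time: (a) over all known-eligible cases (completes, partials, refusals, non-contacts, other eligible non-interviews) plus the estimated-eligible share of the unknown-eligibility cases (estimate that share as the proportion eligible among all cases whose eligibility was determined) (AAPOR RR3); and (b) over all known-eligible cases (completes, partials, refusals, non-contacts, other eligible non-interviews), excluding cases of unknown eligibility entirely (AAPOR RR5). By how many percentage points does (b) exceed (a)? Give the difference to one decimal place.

Numerator → 217
Known eligible → 217 + 21 + 121 + 136 + 28 = 523
e = 523 / (523 + 30) = 523 / 553 = 0.9458
Estimated eligible among unknowns → 0.9458 × 126 = 119.17
Base → 523 + 119.17 = 642.17
RR3 = 217 / 642.17 = 0.3379
Base → 217 + 21 + 121 + 136 + 28 = 523
RR5 = 217 / 523 = 0.4149
Difference = 41.49 − 33.79 = 7.70 percentage points

7.7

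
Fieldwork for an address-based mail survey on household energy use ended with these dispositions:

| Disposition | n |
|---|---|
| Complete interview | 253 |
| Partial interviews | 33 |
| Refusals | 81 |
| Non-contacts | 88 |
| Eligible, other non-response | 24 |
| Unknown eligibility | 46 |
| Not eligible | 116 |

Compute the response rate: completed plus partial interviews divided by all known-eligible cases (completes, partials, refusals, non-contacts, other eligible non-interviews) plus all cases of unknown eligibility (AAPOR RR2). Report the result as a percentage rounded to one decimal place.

54.5%

Top → 253 + 33 = 286
Base → 253 + 33 + 81 + 88 + 24 + 46 = 525
RR2 = 286 / 525 = 0.5448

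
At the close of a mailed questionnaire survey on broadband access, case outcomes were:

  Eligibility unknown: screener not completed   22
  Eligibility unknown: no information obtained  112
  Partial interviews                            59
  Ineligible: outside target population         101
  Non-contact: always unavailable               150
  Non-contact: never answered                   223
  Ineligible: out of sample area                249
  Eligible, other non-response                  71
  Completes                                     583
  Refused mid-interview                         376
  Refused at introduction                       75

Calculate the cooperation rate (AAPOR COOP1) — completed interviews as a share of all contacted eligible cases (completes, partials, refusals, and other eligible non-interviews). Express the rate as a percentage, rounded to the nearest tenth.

Refusal or break-off = 75 + 376 = 451
Never reached = 223 + 150 = 373
Undetermined eligibility = 22 + 112 = 134
Screened out, ineligible = 101 + 249 = 350
Num = 583
Base = 583 + 59 + 451 + 71 = 1164
COOP1 = 583 / 1164 = 0.5009

50.1%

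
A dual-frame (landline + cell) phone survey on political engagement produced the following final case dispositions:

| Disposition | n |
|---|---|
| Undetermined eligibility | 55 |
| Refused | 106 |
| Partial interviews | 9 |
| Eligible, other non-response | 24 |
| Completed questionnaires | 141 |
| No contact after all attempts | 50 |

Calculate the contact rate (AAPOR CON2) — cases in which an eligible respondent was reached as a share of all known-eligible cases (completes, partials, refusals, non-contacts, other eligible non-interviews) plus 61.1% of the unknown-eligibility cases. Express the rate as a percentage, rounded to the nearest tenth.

Num = 141 + 9 + 106 + 24 = 280
Eligible (known) = 141 + 9 + 106 + 50 + 24 = 330
Estimated eligible among unknowns = 0.6110 × 55 = 33.60
Base = 330 + 33.60 = 363.60
CON2 = 280 / 363.60 = 0.7701

77.0%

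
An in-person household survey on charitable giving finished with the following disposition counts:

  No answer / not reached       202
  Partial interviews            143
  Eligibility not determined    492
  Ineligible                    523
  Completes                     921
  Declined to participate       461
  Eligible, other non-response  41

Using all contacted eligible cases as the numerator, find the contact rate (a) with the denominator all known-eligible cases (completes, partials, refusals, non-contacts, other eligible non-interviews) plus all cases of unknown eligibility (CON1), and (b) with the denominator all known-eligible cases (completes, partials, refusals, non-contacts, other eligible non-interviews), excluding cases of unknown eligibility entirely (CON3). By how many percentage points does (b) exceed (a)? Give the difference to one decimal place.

19.3

Top = 921 + 143 + 461 + 41 = 1566
Denominator = 921 + 143 + 461 + 202 + 41 + 492 = 2260
CON1 = 1566 / 2260 = 0.6929
Denominator = 921 + 143 + 461 + 202 + 41 = 1768
CON3 = 1566 / 1768 = 0.8857
Difference = 88.57 − 69.29 = 19.28 percentage points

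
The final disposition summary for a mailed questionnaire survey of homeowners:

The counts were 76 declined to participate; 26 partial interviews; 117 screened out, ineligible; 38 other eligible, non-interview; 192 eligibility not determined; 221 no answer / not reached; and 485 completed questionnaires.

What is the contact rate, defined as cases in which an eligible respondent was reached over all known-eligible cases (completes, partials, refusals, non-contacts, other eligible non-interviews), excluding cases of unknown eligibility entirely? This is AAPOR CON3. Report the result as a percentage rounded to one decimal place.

73.9%

Top → 485 + 26 + 76 + 38 = 625
Denominator → 485 + 26 + 76 + 221 + 38 = 846
CON3 = 625 / 846 = 0.7388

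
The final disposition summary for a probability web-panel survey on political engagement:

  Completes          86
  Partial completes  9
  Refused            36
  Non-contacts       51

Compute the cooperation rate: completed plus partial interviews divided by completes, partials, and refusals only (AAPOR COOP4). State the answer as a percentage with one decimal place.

72.5%

Numerator: 86 + 9 = 95
Denom: 86 + 9 + 36 = 131
COOP4 = 95 / 131 = 0.7252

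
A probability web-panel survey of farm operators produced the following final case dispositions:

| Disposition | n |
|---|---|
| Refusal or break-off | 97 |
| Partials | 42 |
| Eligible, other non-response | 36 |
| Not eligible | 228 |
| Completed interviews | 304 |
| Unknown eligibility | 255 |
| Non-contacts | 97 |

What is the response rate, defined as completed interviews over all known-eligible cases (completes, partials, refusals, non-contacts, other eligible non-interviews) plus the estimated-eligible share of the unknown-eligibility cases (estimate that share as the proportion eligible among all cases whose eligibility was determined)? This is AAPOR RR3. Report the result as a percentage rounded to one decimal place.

40.1%

Top: 304
Known eligible: 304 + 42 + 97 + 97 + 36 = 576
e = 576 / (576 + 228) = 576 / 804 = 0.7164
e × U: 0.7164 × 255 = 182.68
Base: 576 + 182.68 = 758.68
RR3 = 304 / 758.68 = 0.4007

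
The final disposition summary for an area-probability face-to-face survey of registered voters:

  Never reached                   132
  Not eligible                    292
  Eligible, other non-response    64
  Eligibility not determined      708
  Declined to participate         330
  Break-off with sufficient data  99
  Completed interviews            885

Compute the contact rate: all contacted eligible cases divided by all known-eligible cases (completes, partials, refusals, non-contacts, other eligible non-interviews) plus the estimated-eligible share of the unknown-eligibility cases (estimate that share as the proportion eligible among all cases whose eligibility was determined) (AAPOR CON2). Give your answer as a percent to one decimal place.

Numerator: 885 + 99 + 330 + 64 = 1378
Known eligible: 885 + 99 + 330 + 132 + 64 = 1510
e = 1510 / (1510 + 292) = 1510 / 1802 = 0.8380
Eligible share of unknowns: 0.8380 × 708 = 593.30
Denom: 1510 + 593.30 = 2103.30
CON2 = 1378 / 2103.30 = 0.6552

65.5%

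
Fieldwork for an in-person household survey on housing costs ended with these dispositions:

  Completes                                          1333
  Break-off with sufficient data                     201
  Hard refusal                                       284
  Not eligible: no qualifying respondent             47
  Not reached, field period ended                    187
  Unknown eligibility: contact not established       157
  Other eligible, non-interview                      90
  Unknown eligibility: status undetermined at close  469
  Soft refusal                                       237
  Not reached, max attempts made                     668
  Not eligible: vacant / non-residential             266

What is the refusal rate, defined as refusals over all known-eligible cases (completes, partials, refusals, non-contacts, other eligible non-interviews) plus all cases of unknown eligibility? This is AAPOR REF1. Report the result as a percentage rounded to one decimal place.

14.4%

Refused = 284 + 237 = 521
Never reached = 187 + 668 = 855
Eligibility not determined = 157 + 469 = 626
Screened out, ineligible = 47 + 266 = 313
Numerator: 521
Base: 1333 + 201 + 521 + 855 + 90 + 626 = 3626
REF1 = 521 / 3626 = 0.1437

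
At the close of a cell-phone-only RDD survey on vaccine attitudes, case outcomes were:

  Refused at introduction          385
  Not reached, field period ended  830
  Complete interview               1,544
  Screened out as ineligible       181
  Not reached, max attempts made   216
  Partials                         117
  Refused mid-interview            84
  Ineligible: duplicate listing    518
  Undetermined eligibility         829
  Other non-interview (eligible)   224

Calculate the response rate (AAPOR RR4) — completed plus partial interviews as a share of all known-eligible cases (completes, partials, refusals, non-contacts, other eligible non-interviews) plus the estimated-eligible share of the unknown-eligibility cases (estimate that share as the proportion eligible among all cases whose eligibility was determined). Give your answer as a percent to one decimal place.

Refusal or break-off = 385 + 84 = 469
No answer / not reached = 830 + 216 = 1046
Screened out, ineligible = 181 + 518 = 699
Num → 1544 + 117 = 1661
Known eligible → 1544 + 117 + 469 + 1046 + 224 = 3400
e = 3400 / (3400 + 699) = 3400 / 4099 = 0.8295
e × U → 0.8295 × 829 = 687.66
Base → 3400 + 687.66 = 4087.66
RR4 = 1661 / 4087.66 = 0.4063

40.6%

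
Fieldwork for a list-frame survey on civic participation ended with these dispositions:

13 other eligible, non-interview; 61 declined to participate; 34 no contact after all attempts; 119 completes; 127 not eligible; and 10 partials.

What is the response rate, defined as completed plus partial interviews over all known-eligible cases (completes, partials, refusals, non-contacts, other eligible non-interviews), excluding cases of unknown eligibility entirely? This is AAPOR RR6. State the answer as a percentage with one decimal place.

Num = 119 + 10 = 129
Denominator = 119 + 10 + 61 + 34 + 13 = 237
RR6 = 129 / 237 = 0.5443

54.4%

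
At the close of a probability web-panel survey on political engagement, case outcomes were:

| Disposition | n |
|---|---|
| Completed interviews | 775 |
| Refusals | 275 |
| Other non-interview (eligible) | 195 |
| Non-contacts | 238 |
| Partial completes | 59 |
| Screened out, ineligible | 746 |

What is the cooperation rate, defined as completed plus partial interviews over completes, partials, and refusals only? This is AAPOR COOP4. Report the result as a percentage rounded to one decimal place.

Num: 775 + 59 = 834
Base: 775 + 59 + 275 = 1109
COOP4 = 834 / 1109 = 0.7520

75.2%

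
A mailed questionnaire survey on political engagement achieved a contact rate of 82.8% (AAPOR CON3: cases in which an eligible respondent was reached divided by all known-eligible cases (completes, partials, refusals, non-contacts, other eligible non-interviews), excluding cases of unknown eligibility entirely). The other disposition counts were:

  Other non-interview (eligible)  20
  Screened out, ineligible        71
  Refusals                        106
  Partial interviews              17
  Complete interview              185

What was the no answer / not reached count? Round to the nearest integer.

68

Num = 185 + 17 + 106 + 20 = 328
CON3 = 328 / D = 0.828
D = 328 / 0.828 = 396.1
Other denominator terms total 328
no answer / not reached = 396.1 − 328 ≈ 68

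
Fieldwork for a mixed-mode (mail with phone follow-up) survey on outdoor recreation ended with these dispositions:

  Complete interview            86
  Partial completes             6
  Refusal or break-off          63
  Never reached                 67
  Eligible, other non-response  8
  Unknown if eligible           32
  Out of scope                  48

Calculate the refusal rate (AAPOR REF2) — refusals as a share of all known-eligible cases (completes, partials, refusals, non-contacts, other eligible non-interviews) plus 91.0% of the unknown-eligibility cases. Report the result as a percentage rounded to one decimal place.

Num: 63
Known eligible: 86 + 6 + 63 + 67 + 8 = 230
e × U: 0.9100 × 32 = 29.12
Denominator: 230 + 29.12 = 259.12
REF2 = 63 / 259.12 = 0.2431

24.3%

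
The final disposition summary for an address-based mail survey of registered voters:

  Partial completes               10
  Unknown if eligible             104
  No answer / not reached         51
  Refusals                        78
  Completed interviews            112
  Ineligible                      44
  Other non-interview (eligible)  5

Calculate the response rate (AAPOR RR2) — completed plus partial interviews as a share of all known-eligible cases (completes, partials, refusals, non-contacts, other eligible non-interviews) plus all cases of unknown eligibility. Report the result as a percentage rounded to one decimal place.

Top → 112 + 10 = 122
Denom → 112 + 10 + 78 + 51 + 5 + 104 = 360
RR2 = 122 / 360 = 0.3389

33.9%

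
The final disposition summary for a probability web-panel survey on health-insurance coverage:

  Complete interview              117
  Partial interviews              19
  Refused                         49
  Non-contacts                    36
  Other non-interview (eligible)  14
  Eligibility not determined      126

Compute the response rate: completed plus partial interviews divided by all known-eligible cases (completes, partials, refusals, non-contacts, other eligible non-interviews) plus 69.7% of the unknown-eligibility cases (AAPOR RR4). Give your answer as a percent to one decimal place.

42.1%

Top = 117 + 19 = 136
Eligible (known) = 117 + 19 + 49 + 36 + 14 = 235
e × U = 0.6970 × 126 = 87.82
Denom = 235 + 87.82 = 322.82
RR4 = 136 / 322.82 = 0.4213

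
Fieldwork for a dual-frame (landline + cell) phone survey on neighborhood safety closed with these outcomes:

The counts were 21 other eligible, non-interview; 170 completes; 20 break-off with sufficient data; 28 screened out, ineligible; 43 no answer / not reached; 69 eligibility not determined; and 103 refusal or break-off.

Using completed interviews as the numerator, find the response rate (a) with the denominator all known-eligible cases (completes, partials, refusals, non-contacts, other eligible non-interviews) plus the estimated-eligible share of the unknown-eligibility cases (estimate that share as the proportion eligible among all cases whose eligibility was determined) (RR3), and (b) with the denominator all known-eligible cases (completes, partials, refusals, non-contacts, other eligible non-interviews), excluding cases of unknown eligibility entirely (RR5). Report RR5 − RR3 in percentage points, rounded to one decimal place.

7.2

Num → 170
Eligible (known) → 170 + 20 + 103 + 43 + 21 = 357
e = 357 / (357 + 28) = 357 / 385 = 0.9273
e × U → 0.9273 × 69 = 63.98
Base → 357 + 63.98 = 420.98
RR3 = 170 / 420.98 = 0.4038
Base → 170 + 20 + 103 + 43 + 21 = 357
RR5 = 170 / 357 = 0.4762
Difference = 47.62 − 40.38 = 7.24 percentage points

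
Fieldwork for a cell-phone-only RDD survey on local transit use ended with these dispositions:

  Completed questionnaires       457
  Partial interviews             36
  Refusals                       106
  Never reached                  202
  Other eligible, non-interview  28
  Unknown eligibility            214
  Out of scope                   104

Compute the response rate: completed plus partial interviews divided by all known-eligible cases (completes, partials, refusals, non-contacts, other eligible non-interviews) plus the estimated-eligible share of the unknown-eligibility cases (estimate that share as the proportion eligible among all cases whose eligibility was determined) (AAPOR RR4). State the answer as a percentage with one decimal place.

48.4%

Numerator → 457 + 36 = 493
Determined eligible → 457 + 36 + 106 + 202 + 28 = 829
e = 829 / (829 + 104) = 829 / 933 = 0.8885
Estimated eligible among unknowns → 0.8885 × 214 = 190.14
Denom → 829 + 190.14 = 1019.14
RR4 = 493 / 1019.14 = 0.4837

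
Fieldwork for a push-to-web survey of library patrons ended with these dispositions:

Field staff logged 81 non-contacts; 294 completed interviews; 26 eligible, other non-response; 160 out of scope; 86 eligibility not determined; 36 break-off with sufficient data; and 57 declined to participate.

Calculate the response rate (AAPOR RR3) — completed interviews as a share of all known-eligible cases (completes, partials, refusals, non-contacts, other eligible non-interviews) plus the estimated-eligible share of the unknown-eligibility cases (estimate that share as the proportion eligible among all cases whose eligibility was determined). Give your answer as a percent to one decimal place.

Num: 294
Determined eligible: 294 + 36 + 57 + 81 + 26 = 494
e = 494 / (494 + 160) = 494 / 654 = 0.7554
e × U: 0.7554 × 86 = 64.96
Denominator: 494 + 64.96 = 558.96
RR3 = 294 / 558.96 = 0.5260

52.6%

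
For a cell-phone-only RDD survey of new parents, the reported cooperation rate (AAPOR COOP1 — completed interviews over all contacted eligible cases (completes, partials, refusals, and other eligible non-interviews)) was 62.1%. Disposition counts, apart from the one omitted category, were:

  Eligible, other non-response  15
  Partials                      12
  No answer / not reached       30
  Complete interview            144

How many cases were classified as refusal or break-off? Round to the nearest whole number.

61

COOP1 = 144 / D = 0.621
D = 144 / 0.621 = 231.9
Other denominator terms total 171
refusal or break-off = 231.9 − 171 ≈ 61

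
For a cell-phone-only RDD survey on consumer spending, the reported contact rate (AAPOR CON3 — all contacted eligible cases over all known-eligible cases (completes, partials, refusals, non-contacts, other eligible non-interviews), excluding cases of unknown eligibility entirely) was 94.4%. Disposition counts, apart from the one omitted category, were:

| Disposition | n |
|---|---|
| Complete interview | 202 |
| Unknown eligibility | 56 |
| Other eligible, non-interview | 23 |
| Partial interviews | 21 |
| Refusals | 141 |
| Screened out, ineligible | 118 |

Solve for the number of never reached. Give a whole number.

23

Num = 202 + 21 + 141 + 23 = 387
CON3 = 387 / D = 0.944
D = 387 / 0.944 = 410.0
Remaining denominator categories sum to 387
never reached = 410.0 − 387 ≈ 23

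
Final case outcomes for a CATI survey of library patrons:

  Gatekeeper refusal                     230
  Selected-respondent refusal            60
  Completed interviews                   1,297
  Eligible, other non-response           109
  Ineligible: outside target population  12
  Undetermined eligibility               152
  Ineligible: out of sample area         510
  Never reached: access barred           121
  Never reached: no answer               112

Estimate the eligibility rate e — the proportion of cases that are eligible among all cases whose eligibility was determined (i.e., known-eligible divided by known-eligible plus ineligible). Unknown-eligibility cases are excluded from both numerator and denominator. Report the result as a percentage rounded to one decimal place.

78.7%

Refused = 230 + 60 = 290
No contact after all attempts = 112 + 121 = 233
Not eligible = 12 + 510 = 522
Determined eligible → 1297 + 290 + 233 + 109 = 1929
e = 1929 / (1929 + 522) = 1929 / 2451 = 0.7870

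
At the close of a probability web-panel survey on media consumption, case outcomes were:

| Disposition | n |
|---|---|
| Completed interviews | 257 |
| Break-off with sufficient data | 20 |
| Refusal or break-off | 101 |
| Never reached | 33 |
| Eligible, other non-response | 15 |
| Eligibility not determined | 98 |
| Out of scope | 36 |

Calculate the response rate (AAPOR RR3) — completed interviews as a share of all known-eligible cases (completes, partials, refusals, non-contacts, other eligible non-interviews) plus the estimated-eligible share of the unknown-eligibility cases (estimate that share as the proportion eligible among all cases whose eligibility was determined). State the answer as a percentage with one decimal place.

Top → 257
Eligible (known) → 257 + 20 + 101 + 33 + 15 = 426
e = 426 / (426 + 36) = 426 / 462 = 0.9221
Estimated eligible among unknowns → 0.9221 × 98 = 90.37
Denominator → 426 + 90.37 = 516.37
RR3 = 257 / 516.37 = 0.4977

49.8%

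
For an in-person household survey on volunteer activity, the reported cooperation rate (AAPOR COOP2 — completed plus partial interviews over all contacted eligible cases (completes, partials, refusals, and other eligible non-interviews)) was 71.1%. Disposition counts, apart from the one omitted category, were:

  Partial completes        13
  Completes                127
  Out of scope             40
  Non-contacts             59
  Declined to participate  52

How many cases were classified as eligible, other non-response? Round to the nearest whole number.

Top = 127 + 13 = 140
COOP2 = 140 / D = 0.711
D = 140 / 0.711 = 196.9
Rest of base = 192
eligible, other non-response = 196.9 − 192 ≈ 5

5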